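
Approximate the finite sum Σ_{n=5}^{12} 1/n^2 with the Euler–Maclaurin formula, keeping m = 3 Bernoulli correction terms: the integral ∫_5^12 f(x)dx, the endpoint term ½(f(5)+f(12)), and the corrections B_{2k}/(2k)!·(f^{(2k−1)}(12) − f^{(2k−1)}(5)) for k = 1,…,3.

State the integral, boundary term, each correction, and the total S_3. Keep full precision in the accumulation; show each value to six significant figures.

∫_5^12 1/x^2 dx evaluates to 0.116667.
½[f(5) + f(12)] = ½[0.0400000 + 0.00694444] = 0.0234722.
So far: 0.140139.
Correction k=1: B_{2}/2! · (f^{(1)}(12) − f^{(1)}(5)) = 1/12 · (-0.00115741 − (-0.0160000)) = 0.00123688.
Running total after k=1: 0.141376.
Correction k=2: B_{4}/4! · (f^{(3)}(12) − f^{(3)}(5)) = −1/720 · (-9.64506e-05 − (-0.00768000)) = -1.05327e-05.
Running total after k=2: 0.141365.
Correction k=3: B_{6}/6! · (f^{(5)}(12) − f^{(5)}(5)) = 1/30240 · (-2.00939e-05 − (-0.00921600)) = 3.04097e-07.

S_3 ≈ 0.141366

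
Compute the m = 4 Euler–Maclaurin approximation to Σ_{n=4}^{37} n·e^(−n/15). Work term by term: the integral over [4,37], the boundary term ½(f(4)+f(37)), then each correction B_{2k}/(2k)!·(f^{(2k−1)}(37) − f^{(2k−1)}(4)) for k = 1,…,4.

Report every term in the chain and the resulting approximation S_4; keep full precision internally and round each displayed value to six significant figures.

Integral: ∫_4^37 x·e^(−x/15) dx = 152.093.
Endpoint term: (f(4) + f(37))/2 = (3.06371 + 3.14009)/2 = 3.10190.
Running total after boundary: 155.195.
Order-1 term: 1/12 · (-0.124472 − 0.561681) = -0.0571794.
Running total after k=1: 155.138.
Order-2 term: −1/720 · (0.000201167 − 0.00930461) = 1.26437e-05.
Running total after k=2: 155.138.
Order-3 term: 1/30240 · (4.24686e-06 − 7.16127e-05) = -2.22771e-09.
Running total after k=3: 155.138.
Order-4 term: −1/1209600 · (3.37762e-08 − 4.52763e-07) = 3.46384e-13.

S_4 ≈ 155.138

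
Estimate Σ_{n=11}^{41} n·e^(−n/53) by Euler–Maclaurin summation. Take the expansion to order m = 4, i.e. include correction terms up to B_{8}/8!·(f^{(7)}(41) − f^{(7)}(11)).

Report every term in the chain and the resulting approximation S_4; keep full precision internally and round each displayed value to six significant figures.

∫_11^41 x·e^(−x/53) dx evaluates to 457.778.
Endpoint term: (f(11) + f(41))/2 = (8.93832 + 18.9156)/2 = 13.9270.
So far: 471.705.
k=1: B_{2}/(2)! × [f^{(1)}(41) − f^{(1)}(11)] = 1/12 × (0.104458 − 0.643927) = -0.0449558.
Running total after k=1: 471.660.
k=2: B_{4}/(4)! × [f^{(3)}(41) − f^{(3)}(11)] = −1/720 × (0.000365671 − 0.000807788) = 6.14051e-07.
Running total after k=2: 471.660.
k=3: B_{6}/(6)! × [f^{(5)}(41) − f^{(5)}(11)] = 1/30240 × (2.47118e-07 − 4.93535e-07) = -8.14869e-12.
Running total after k=3: 471.660.
k=4: B_{8}/(8)! × [f^{(7)}(41) − f^{(7)}(11)] = −1/1209600 × (1.29604e-10 − 2.49020e-10) = 9.87236e-17.

S_4 ≈ 471.660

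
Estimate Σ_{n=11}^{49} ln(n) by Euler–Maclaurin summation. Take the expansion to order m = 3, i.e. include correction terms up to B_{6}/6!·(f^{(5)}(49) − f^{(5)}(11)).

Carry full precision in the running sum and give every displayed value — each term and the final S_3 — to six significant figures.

∫_11^49 ln(x) dx evaluates to 126.322.
Boundary: ½(f(11) + f(49)) = ½(2.39790 + 3.89182) = 3.14486.
So far: 129.467.
k=1: B_{2}/(2)! × [f^{(1)}(49) − f^{(1)}(11)] = 1/12 × (0.0204082 − 0.0909091) = -0.00587508.
Running total after k=1: 129.461.
k=2: B_{4}/(4)! × [f^{(3)}(49) − f^{(3)}(11)] = −1/720 × (1.69997e-05 − 0.00150263) = 2.06337e-06.
Running total after k=2: 129.461.
k=3: B_{6}/(6)! × [f^{(5)}(49) − f^{(5)}(11)] = 1/30240 × (8.49632e-08 − 0.000149021) = -4.92514e-09.

S_3 ≈ 129.461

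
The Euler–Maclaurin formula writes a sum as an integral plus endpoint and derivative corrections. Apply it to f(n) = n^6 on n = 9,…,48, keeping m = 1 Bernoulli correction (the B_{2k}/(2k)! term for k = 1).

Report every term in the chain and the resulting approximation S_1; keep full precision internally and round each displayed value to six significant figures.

The integral term ∫_9^48 x^6 dx = 8.38662e+10.
Boundary: ½(f(9) + f(48)) = ½(531441 + 1.22306e+10) = 6.11556e+09.
Integral + boundary = 8.99818e+10.
Order-1 term: 1/12 · (1.52882e+09 − 354294) = 1.27372e+08.

S_1 ≈ 9.01092e+10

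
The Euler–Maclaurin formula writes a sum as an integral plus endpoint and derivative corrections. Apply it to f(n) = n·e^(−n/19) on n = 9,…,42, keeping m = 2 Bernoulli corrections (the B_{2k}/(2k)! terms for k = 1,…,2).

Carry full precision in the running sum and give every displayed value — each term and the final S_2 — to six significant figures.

S_2 ≈ 209.269

∫_9^42 x·e^(−x/19) dx evaluates to 204.202.
Endpoint term: (f(9) + f(42))/2 = (5.60433 + 4.60500)/2 = 5.10467.
Integral + boundary = 209.307.
Correction k=1: B_{2}/2! · (f^{(1)}(42) − f^{(1)}(9)) = 1/12 · (-0.132726 − 0.327739) = -0.0383720.
Running total after k=1: 209.269.
Correction k=2: B_{4}/4! · (f^{(3)}(42) − f^{(3)}(9)) = −1/720 · (0.000239779 − 0.00435775) = 5.71940e-06.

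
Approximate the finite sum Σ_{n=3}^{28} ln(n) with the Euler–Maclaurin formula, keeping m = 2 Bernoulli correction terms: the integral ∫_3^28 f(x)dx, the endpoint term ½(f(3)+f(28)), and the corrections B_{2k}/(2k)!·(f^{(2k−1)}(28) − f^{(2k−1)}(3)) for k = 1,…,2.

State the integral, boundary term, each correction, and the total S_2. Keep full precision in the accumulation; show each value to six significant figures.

∫_3^28 ln(x) dx evaluates to 65.0059.
Boundary: ½(f(3) + f(28)) = ½(1.09861 + 3.33220) = 2.21541.
Integral + boundary = 67.2213.
Correction k=1: B_{2}/2! · (f^{(1)}(28) − f^{(1)}(3)) = 1/12 · (0.0357143 − 0.333333) = -0.0248016.
Running total after k=1: 67.1965.
Correction k=2: B_{4}/4! · (f^{(3)}(28) − f^{(3)}(3)) = −1/720 · (9.11079e-05 − 0.0740741) = 0.000102754.

S_2 ≈ 67.1966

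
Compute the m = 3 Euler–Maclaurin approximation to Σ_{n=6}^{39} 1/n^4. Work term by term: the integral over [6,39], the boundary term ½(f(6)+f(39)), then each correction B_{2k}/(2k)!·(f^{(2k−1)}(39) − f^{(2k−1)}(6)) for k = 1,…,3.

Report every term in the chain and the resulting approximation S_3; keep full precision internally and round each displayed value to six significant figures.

S_3 ≈ 0.00196590

Integral: ∫_6^39 1/x^4 dx = 0.00153759.
Endpoint term: (f(6) + f(39))/2 = (0.000771605 + 4.32257e-07)/2 = 0.000386019.
Running total after boundary: 0.00192361.
Order-1 term: 1/12 · (-4.43340e-08 − (-0.000514403)) = 4.28632e-05.
After k=1: 0.00196647.
Order-2 term: −1/720 · (-8.74438e-10 − (-0.000428669)) = -5.95373e-07.
After k=2: 0.00196588.
Order-3 term: 1/30240 · (-3.21950e-11 − (-0.000666819)) = 2.20509e-08.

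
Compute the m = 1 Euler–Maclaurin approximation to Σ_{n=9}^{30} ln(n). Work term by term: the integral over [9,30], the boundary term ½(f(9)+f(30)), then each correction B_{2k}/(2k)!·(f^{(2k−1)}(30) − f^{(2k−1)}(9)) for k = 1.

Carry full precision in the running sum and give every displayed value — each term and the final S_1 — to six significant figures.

The integral term ∫_9^30 ln(x) dx = 61.2609.
½[f(9) + f(30)] = ½[2.19722 + 3.40120] = 2.79921.
So far: 64.0601.
Order-1 term: 1/12 · (0.0333333 − 0.111111) = -0.00648148.

S_1 ≈ 64.0536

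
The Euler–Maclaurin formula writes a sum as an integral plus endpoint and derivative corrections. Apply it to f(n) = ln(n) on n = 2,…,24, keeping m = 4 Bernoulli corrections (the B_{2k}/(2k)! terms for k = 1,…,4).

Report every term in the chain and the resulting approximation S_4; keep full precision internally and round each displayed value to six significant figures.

S_4 ≈ 54.7847

The integral term ∫_2^24 ln(x) dx = 52.8870.
½[f(2) + f(24)] = ½[0.693147 + 3.17805] = 1.93560.
So far: 54.8226.
k=1: B_{2}/(2)! × [f^{(1)}(24) − f^{(1)}(2)] = 1/12 × (0.0416667 − 0.500000) = -0.0381944.
After k=1: 54.7844.
k=2: B_{4}/(4)! × [f^{(3)}(24) − f^{(3)}(2)] = −1/720 × (0.000144676 − 0.250000) = 0.000347021.
After k=2: 54.7848.
k=3: B_{6}/(6)! × [f^{(5)}(24) − f^{(5)}(2)] = 1/30240 × (3.01408e-06 − 0.750000) = -2.48015e-05.
After k=3: 54.7847.
k=4: B_{8}/(8)! × [f^{(7)}(24) − f^{(7)}(2)] = −1/1209600 × (1.56983e-07 − 5.62500) = 4.65030e-06.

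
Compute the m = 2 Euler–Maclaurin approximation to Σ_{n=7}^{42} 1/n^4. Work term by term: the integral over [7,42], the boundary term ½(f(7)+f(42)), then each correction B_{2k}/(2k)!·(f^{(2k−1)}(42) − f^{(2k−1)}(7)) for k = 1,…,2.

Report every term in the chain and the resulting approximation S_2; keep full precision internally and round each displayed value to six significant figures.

S_2 ≈ 0.00119535

The integral term ∫_7^42 1/x^4 dx = 0.000967318.
½[f(7) + f(42)] = ½[0.000416493 + 3.21368e-07] = 0.000208407.
Running total after boundary: 0.00117573.
k=1: B_{2}/(2)! × [f^{(1)}(42) − f^{(1)}(7)] = 1/12 × (-3.06065e-08 − (-0.000237996)) = 1.98305e-05.
Running total after k=1: 0.00119556.
k=2: B_{4}/(4)! × [f^{(3)}(42) − f^{(3)}(7)] = −1/720 × (-5.20519e-10 − (-0.000145712)) = -2.02377e-07.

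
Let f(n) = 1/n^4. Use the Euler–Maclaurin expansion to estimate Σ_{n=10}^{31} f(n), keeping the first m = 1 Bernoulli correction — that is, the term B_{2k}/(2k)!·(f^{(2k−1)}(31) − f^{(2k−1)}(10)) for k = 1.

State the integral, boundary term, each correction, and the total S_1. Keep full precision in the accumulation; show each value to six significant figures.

Integral: ∫_10^31 1/x^4 dx = 0.000322144.
Boundary: ½(f(10) + f(31)) = ½(0.000100000 + 1.08281e-06) = 5.05414e-05.
So far: 0.000372686.
k=1: B_{2}/(2)! × [f^{(1)}(31) − f^{(1)}(10)] = 1/12 × (-1.39718e-07 − (-4.00000e-05)) = 3.32169e-06.

S_1 ≈ 0.000376007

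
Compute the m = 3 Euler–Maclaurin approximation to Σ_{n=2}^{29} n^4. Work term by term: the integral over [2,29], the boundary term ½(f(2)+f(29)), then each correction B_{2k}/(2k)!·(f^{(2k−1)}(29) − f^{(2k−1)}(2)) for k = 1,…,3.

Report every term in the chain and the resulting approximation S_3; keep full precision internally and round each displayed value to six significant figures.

The integral term ∫_2^29 x^4 dx = 4.10222e+06.
½[f(2) + f(29)] = ½[16.0000 + 707281] = 353648.
Integral + boundary = 4.45587e+06.
Order-1 term: 1/12 · (97556.0 − 32.0000) = 8127.00.
After k=1: 4.46400e+06.
Order-2 term: −1/720 · (696.000 − 48.0000) = -0.900000.
After k=2: 4.46400e+06.
Order-3 term: 1/30240 · (0.00000 − 0.00000) = 0.00000.

S_3 ≈ 4.46400e+06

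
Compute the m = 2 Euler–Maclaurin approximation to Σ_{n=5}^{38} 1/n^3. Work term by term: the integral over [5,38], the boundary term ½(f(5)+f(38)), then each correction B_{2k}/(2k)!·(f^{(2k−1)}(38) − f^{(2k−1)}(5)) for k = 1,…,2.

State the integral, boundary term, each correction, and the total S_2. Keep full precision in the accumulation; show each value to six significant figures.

S_2 ≈ 0.0240574

∫_5^38 1/x^3 dx evaluates to 0.0196537.
½[f(5) + f(38)] = ½[0.00800000 + 1.82242e-05] = 0.00400911.
Running total after boundary: 0.0236629.
Order-1 term: 1/12 · (-1.43876e-06 − (-0.00480000)) = 0.000399880.
Partial sum through k=1: 0.0240627.
Order-2 term: −1/720 · (-1.99274e-08 − (-0.00384000)) = -5.33331e-06.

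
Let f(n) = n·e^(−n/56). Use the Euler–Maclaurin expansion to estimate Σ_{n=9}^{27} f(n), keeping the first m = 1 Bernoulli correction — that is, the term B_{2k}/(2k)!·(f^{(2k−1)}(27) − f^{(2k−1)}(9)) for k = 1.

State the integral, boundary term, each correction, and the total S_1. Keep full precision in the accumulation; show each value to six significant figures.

S_1 ≈ 241.775

The integral term ∫_9^27 x·e^(−x/56) dx = 229.640.
½[f(9) + f(27)] = ½[7.66382 + 16.6714] = 12.1676.
So far: 241.807.
Order-1 term: 1/12 · (0.319755 − 0.714681) = -0.0329105.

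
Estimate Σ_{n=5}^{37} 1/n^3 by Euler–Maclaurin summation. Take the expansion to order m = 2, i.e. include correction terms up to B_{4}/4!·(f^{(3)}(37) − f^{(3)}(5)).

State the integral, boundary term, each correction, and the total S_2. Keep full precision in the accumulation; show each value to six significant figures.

S_2 ≈ 0.0240392

Integral: ∫_5^37 1/x^3 dx = 0.0196348.
Boundary: ½(f(5) + f(37)) = ½(0.00800000 + 1.97422e-05) = 0.00400987.
Running total after boundary: 0.0236446.
k=1: B_{2}/(2)! × [f^{(1)}(37) − f^{(1)}(5)] = 1/12 × (-1.60072e-06 − (-0.00480000)) = 0.000399867.
After k=1: 0.0240445.
k=2: B_{4}/(4)! × [f^{(3)}(37) − f^{(3)}(5)] = −1/720 × (-2.33852e-08 − (-0.00384000)) = -5.33330e-06.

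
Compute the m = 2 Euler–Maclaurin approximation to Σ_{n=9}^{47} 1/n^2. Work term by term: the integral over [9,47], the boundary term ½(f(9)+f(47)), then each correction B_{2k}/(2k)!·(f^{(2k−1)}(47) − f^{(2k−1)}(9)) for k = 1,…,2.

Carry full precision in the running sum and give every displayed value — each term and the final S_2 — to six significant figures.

S_2 ≈ 0.0964602

Integral: ∫_9^47 1/x^2 dx = 0.0898345.
Endpoint term: (f(9) + f(47))/2 = (0.0123457 + 0.000452694)/2 = 0.00639919.
So far: 0.0962337.
Correction k=1: B_{2}/2! · (f^{(1)}(47) − f^{(1)}(9)) = 1/12 · (-1.92636e-05 − (-0.00274348)) = 0.000227018.
Partial sum through k=1: 0.0964607.
Correction k=2: B_{4}/4! · (f^{(3)}(47) − f^{(3)}(9)) = −1/720 · (-1.04646e-07 − (-0.000406442)) = -5.64358e-07.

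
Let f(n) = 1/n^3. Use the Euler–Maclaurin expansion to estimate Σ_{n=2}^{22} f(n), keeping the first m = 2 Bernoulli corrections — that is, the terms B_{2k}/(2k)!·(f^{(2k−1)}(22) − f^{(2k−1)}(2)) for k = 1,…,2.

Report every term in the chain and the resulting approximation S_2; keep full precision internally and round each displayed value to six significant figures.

S_2 ≈ 0.200836

∫_2^22 1/x^3 dx evaluates to 0.123967.
Endpoint term: (f(2) + f(22))/2 = (0.125000 + 9.39144e-05)/2 = 0.0625470.
Integral + boundary = 0.186514.
Correction k=1: B_{2}/2! · (f^{(1)}(22) − f^{(1)}(2)) = 1/12 · (-1.28065e-05 − (-0.187500)) = 0.0156239.
Running total after k=1: 0.202138.
Correction k=2: B_{4}/4! · (f^{(3)}(22) − f^{(3)}(2)) = −1/720 · (-5.29194e-07 − (-0.937500)) = -0.00130208.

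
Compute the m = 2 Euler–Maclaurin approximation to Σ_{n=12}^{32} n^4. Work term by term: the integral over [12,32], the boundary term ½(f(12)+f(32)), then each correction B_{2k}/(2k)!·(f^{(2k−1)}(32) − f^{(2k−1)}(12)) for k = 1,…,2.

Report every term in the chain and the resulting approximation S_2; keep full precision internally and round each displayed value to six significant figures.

S_2 ≈ 7.20612e+06

Integral: ∫_12^32 x^4 dx = 6.66112e+06.
Boundary: ½(f(12) + f(32)) = ½(20736.0 + 1.04858e+06) = 534656.
Running total after boundary: 7.19578e+06.
Order-1 term: 1/12 · (131072 − 6912.00) = 10346.7.
Partial sum through k=1: 7.20612e+06.
Order-2 term: −1/720 · (768.000 − 288.000) = -0.666667.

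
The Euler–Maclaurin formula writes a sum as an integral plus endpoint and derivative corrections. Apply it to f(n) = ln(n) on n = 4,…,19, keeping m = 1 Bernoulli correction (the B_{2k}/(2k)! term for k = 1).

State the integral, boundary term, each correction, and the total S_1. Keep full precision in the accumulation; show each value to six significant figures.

S_1 ≈ 37.5481

The integral term ∫_4^19 ln(x) dx = 35.3992.
½[f(4) + f(19)] = ½[1.38629 + 2.94444] = 2.16537.
Running total after boundary: 37.5645.
k=1: B_{2}/(2)! × [f^{(1)}(19) − f^{(1)}(4)] = 1/12 × (0.0526316 − 0.250000) = -0.0164474.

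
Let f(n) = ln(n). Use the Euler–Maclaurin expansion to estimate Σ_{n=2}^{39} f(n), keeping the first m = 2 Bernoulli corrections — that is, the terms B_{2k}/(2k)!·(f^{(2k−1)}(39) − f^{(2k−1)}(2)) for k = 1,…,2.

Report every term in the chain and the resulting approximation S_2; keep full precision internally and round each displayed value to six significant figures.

∫_2^39 ln(x) dx evaluates to 104.493.
Endpoint term: (f(2) + f(39))/2 = (0.693147 + 3.66356)/2 = 2.17835.
Running total after boundary: 106.671.
Order-1 term: 1/12 · (0.0256410 − 0.500000) = -0.0395299.
Partial sum through k=1: 106.631.
Order-2 term: −1/720 · (3.37160e-05 − 0.250000) = 0.000347175.

S_2 ≈ 106.632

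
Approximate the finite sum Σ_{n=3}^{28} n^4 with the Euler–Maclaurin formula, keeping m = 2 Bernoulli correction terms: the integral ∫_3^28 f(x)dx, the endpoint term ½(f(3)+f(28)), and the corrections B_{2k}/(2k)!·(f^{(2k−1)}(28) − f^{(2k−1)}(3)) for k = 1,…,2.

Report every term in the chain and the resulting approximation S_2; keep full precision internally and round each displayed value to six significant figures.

S_2 ≈ 3.75670e+06

Integral: ∫_3^28 x^4 dx = 3.44202e+06.
½[f(3) + f(28)] = ½[81.0000 + 614656] = 307368.
Integral + boundary = 3.74939e+06.
k=1: B_{2}/(2)! × [f^{(1)}(28) − f^{(1)}(3)] = 1/12 × (87808.0 − 108.000) = 7308.33.
Partial sum through k=1: 3.75670e+06.
k=2: B_{4}/(4)! × [f^{(3)}(28) − f^{(3)}(3)] = −1/720 × (672.000 − 72.0000) = -0.833333.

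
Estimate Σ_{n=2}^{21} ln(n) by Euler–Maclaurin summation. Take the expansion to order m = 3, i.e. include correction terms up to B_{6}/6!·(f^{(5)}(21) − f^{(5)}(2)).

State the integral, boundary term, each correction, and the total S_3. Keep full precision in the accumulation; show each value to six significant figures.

∫_2^21 ln(x) dx evaluates to 43.5487.
Endpoint term: (f(2) + f(21))/2 = (0.693147 + 3.04452)/2 = 1.86883.
So far: 45.4175.
Correction k=1: B_{2}/2! · (f^{(1)}(21) − f^{(1)}(2)) = 1/12 · (0.0476190 − 0.500000) = -0.0376984.
Running total after k=1: 45.3798.
Correction k=2: B_{4}/4! · (f^{(3)}(21) − f^{(3)}(2)) = −1/720 · (0.000215959 − 0.250000) = 0.000346922.
Running total after k=2: 45.3802.
Correction k=3: B_{6}/6! · (f^{(5)}(21) − f^{(5)}(2)) = 1/30240 · (5.87645e-06 − 0.750000) = -2.48014e-05.

S_3 ≈ 45.3801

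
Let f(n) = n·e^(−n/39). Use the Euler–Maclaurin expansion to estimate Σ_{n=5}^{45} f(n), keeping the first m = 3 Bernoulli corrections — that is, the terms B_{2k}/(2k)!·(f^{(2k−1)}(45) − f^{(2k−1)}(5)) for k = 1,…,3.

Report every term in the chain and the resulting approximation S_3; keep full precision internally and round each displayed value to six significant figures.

Integral: ∫_5^45 x·e^(−x/39) dx = 476.199.
½[f(5) + f(45)] = ½[4.39836 + 14.1940] = 9.29616.
Running total after boundary: 485.495.
k=1: B_{2}/(2)! × [f^{(1)}(45) − f^{(1)}(5)] = 1/12 × (-0.0485263 − 0.766894) = -0.0679517.
After k=1: 485.427.
k=2: B_{4}/(4)! × [f^{(3)}(45) − f^{(3)}(5)] = −1/720 × (0.000382851 − 0.00166091) = 1.77508e-06.
After k=2: 485.427.
k=3: B_{6}/(6)! × [f^{(5)}(45) − f^{(5)}(5)] = 1/30240 × (5.24396e-07 − 1.85247e-06) = -4.39179e-11.

S_3 ≈ 485.427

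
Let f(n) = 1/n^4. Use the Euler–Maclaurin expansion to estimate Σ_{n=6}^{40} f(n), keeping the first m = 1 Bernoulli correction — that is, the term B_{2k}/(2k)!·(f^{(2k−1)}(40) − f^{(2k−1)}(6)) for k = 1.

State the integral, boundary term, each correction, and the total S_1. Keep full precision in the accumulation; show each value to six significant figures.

Integral: ∫_6^40 1/x^4 dx = 0.00153800.
½[f(6) + f(40)] = ½[0.000771605 + 3.90625e-07] = 0.000385998.
Integral + boundary = 0.00192400.
Order-1 term: 1/12 · (-3.90625e-08 − (-0.000514403)) = 4.28637e-05.

S_1 ≈ 0.00196686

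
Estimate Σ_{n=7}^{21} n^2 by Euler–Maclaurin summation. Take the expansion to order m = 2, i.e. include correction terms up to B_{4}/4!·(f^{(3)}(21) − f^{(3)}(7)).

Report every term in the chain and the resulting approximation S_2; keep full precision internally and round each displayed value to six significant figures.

Integral: ∫_7^21 x^2 dx = 2972.67.
½[f(7) + f(21)] = ½[49.0000 + 441.000] = 245.000.
Integral + boundary = 3217.67.
Correction k=1: B_{2}/2! · (f^{(1)}(21) − f^{(1)}(7)) = 1/12 · (42.0000 − 14.0000) = 2.33333.
After k=1: 3220.00.
Correction k=2: B_{4}/4! · (f^{(3)}(21) − f^{(3)}(7)) = −1/720 · (0.00000 − 0.00000) = 0.00000.

S_2 ≈ 3220.00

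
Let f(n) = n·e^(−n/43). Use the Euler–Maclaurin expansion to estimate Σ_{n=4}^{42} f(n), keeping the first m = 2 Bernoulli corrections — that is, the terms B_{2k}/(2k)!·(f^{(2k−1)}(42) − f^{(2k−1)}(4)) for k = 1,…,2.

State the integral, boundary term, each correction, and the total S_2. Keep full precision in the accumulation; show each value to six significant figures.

S_2 ≈ 474.905

Integral: ∫_4^42 x·e^(−x/43) dx = 465.244.
Endpoint term: (f(4) + f(42))/2 = (3.64469 + 15.8145)/2 = 9.72958.
Running total after boundary: 474.973.
Order-1 term: 1/12 · (0.00875663 − 0.826412) = -0.0681380.
Partial sum through k=1: 474.905.
Order-2 term: −1/720 · (0.000412021 − 0.00143253) = 1.41738e-06.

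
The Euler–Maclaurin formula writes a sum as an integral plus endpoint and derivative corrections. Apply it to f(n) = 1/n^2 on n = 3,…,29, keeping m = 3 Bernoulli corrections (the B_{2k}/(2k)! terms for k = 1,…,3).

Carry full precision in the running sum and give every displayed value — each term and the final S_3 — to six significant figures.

S_3 ≈ 0.361040

Integral: ∫_3^29 1/x^2 dx = 0.298851.
Endpoint term: (f(3) + f(29))/2 = (0.111111 + 0.00118906)/2 = 0.0561501.
Running total after boundary: 0.355001.
k=1: B_{2}/(2)! × [f^{(1)}(29) − f^{(1)}(3)] = 1/12 × (-8.20042e-05 − (-0.0740741)) = 0.00616601.
Partial sum through k=1: 0.361167.
k=2: B_{4}/(4)! × [f^{(3)}(29) − f^{(3)}(3)] = −1/720 × (-1.17010e-06 − (-0.0987654)) = -0.000137173.
Partial sum through k=2: 0.361029.
k=3: B_{6}/(6)! × [f^{(5)}(29) − f^{(5)}(3)] = 1/30240 × (-4.17394e-08 − (-0.329218)) = 1.08868e-05.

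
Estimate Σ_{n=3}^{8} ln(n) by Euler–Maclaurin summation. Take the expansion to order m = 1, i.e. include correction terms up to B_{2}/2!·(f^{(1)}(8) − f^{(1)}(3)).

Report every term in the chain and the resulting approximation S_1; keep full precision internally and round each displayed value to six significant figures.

∫_3^8 ln(x) dx evaluates to 8.33970.
Endpoint term: (f(3) + f(8))/2 = (1.09861 + 2.07944)/2 = 1.58903.
Running total after boundary: 9.92872.
k=1: B_{2}/(2)! × [f^{(1)}(8) − f^{(1)}(3)] = 1/12 × (0.125000 − 0.333333) = -0.0173611.

S_1 ≈ 9.91136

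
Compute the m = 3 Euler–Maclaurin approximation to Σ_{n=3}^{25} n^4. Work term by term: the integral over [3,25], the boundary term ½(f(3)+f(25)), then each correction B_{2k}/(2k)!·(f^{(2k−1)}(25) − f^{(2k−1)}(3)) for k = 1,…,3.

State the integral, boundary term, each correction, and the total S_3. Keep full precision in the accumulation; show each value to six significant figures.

∫_3^25 x^4 dx evaluates to 1.95308e+06.
Boundary: ½(f(3) + f(25)) = ½(81.0000 + 390625) = 195353.
Integral + boundary = 2.14843e+06.
Order-1 term: 1/12 · (62500.0 − 108.000) = 5199.33.
After k=1: 2.15363e+06.
Order-2 term: −1/720 · (600.000 − 72.0000) = -0.733333.
After k=2: 2.15363e+06.
Order-3 term: 1/30240 · (0.00000 − 0.00000) = 0.00000.

S_3 ≈ 2.15363e+06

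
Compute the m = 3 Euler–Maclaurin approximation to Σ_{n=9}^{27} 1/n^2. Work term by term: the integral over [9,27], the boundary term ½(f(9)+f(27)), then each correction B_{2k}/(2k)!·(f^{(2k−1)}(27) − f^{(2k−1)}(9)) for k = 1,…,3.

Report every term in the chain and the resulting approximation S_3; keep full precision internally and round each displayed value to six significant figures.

S_3 ≈ 0.0811524

Integral: ∫_9^27 1/x^2 dx = 0.0740741.
½[f(9) + f(27)] = ½[0.0123457 + 0.00137174] = 0.00685871.
Running total after boundary: 0.0809328.
k=1: B_{2}/(2)! × [f^{(1)}(27) − f^{(1)}(9)] = 1/12 × (-0.000101611 − (-0.00274348)) = 0.000220156.
Running total after k=1: 0.0811529.
k=2: B_{4}/(4)! × [f^{(3)}(27) − f^{(3)}(9)] = −1/720 × (-1.67260e-06 − (-0.000406442)) = -5.62180e-07.
Running total after k=2: 0.0811524.
k=3: B_{6}/(6)! × [f^{(5)}(27) − f^{(5)}(9)] = 1/30240 × (-6.88313e-08 − (-0.000150534)) = 4.97570e-09.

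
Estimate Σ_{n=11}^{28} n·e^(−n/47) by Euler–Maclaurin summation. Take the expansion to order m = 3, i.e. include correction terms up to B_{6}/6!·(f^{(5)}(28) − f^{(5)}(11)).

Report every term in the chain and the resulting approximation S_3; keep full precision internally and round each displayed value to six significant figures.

∫_11^28 x·e^(−x/47) dx evaluates to 214.350.
½[f(11) + f(28)] = ½[8.70461 + 15.4323] = 12.0684.
So far: 226.418.
k=1: B_{2}/(2)! × [f^{(1)}(28) − f^{(1)}(11)] = 1/12 × (0.222806 − 0.606124) = -0.0319431.
Running total after k=1: 226.386.
k=2: B_{4}/(4)! × [f^{(3)}(28) − f^{(3)}(11)] = −1/720 × (0.000599869 − 0.000990847) = 5.43025e-07.
Running total after k=2: 226.386.
k=3: B_{6}/(6)! × [f^{(5)}(28) − f^{(5)}(11)] = 1/30240 × (4.97453e-07 − 7.72886e-07) = -9.10821e-12.

S_3 ≈ 226.386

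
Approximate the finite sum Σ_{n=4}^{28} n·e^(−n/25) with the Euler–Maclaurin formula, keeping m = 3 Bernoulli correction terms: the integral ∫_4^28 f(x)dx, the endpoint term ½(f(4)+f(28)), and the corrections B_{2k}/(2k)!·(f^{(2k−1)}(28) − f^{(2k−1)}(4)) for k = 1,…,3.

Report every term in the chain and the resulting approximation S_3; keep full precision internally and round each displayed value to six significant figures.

Integral: ∫_4^28 x·e^(−x/25) dx = 185.484.
Boundary: ½(f(4) + f(28)) = ½(3.40858 + 9.13583) = 6.27220.
Integral + boundary = 191.756.
Order-1 term: 1/12 · (-0.0391536 − 0.715801) = -0.0629129.
Partial sum through k=1: 191.693.
Order-2 term: −1/720 · (0.000981450 − 0.00387214) = 4.01485e-06.
Partial sum through k=2: 191.693.
Order-3 term: 1/30240 · (3.24087e-06 − 1.05584e-05) = -2.41982e-10.

S_3 ≈ 191.693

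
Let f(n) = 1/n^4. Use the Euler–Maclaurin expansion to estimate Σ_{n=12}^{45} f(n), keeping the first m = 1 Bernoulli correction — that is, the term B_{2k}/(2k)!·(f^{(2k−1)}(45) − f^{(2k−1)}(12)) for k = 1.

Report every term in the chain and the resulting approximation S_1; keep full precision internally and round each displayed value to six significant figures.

Integral: ∫_12^45 1/x^4 dx = 0.000189243.
Boundary: ½(f(12) + f(45)) = ½(4.82253e-05 + 2.43865e-07) = 2.42346e-05.
Running total after boundary: 0.000213478.
k=1: B_{2}/(2)! × [f^{(1)}(45) − f^{(1)}(12)] = 1/12 × (-2.16769e-08 − (-1.60751e-05)) = 1.33779e-06.

S_1 ≈ 0.000214816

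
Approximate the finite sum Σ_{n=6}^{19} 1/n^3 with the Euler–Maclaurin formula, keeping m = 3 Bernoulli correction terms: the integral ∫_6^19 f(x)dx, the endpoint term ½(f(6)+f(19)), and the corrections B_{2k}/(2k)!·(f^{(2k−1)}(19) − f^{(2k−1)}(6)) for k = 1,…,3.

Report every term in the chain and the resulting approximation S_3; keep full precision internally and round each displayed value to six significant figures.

S_3 ≈ 0.0150808

∫_6^19 1/x^3 dx evaluates to 0.0125038.
½[f(6) + f(19)] = ½[0.00462963 + 0.000145794] = 0.00238771.
Integral + boundary = 0.0148916.
k=1: B_{2}/(2)! × [f^{(1)}(19) − f^{(1)}(6)] = 1/12 × (-2.30201e-05 − (-0.00231481)) = 0.000190983.
Partial sum through k=1: 0.0150825.
k=2: B_{4}/(4)! × [f^{(3)}(19) − f^{(3)}(6)] = −1/720 × (-1.27535e-06 − (-0.00128601)) = -1.78435e-06.
Partial sum through k=2: 0.0150808.
k=3: B_{6}/(6)! × [f^{(5)}(19) − f^{(5)}(6)] = 1/30240 × (-1.48379e-07 − (-0.00150034)) = 4.96096e-08.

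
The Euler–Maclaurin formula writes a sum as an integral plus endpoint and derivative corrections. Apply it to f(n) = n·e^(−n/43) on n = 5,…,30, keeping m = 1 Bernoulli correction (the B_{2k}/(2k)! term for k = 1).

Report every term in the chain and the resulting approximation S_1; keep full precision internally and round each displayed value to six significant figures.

∫_5^30 x·e^(−x/43) dx evaluates to 275.017.
½[f(5) + f(30)] = ½[4.45113 + 14.9322] = 9.69169.
Integral + boundary = 284.709.
k=1: B_{2}/(2)! × [f^{(1)}(30) − f^{(1)}(5)] = 1/12 × (0.150480 − 0.786712) = -0.0530193.

S_1 ≈ 284.656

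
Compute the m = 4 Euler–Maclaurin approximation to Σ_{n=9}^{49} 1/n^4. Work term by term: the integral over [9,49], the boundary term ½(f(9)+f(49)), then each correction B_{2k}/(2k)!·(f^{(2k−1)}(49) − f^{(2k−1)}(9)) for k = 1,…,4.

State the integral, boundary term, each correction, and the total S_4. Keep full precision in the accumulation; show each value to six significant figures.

∫_9^49 1/x^4 dx evaluates to 0.000454414.
½[f(9) + f(49)] = ½[0.000152416 + 1.73467e-07] = 7.62946e-05.
Running total after boundary: 0.000530709.
Order-1 term: 1/12 · (-1.41605e-08 − (-6.77404e-05)) = 5.64385e-06.
Running total after k=1: 0.000536353.
Order-2 term: −1/720 · (-1.76933e-10 − (-2.50890e-05)) = -3.48456e-08.
Running total after k=2: 0.000536318.
Order-3 term: 1/30240 · (-4.12672e-12 − (-1.73455e-05)) = 5.73594e-10.
Running total after k=3: 0.000536318.
Order-4 term: −1/1209600 · (-1.54687e-13 − (-1.92728e-05)) = -1.59332e-11.

S_4 ≈ 0.000536318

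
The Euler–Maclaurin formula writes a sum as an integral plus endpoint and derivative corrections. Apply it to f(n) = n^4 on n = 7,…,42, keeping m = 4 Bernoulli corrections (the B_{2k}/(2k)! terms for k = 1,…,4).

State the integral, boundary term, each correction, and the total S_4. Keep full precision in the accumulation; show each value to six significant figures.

∫_7^42 x^4 dx evaluates to 2.61349e+07.
Endpoint term: (f(7) + f(42))/2 = (2401.00 + 3.11170e+06)/2 = 1.55705e+06.
So far: 2.76919e+07.
Order-1 term: 1/12 · (296352 − 1372.00) = 24581.7.
Partial sum through k=1: 2.77165e+07.
Order-2 term: −1/720 · (1008.00 − 168.000) = -1.16667.
Partial sum through k=2: 2.77165e+07.
Order-3 term: 1/30240 · (0.00000 − 0.00000) = 0.00000.
Partial sum through k=3: 2.77165e+07.
Order-4 term: −1/1209600 · (0.00000 − 0.00000) = 0.00000.

S_4 ≈ 2.77165e+07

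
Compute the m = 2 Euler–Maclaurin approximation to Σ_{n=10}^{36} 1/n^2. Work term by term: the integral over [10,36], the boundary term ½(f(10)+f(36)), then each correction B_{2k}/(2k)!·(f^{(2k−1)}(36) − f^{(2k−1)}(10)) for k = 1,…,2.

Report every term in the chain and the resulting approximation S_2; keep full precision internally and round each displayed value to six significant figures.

∫_10^36 1/x^2 dx evaluates to 0.0722222.
Boundary: ½(f(10) + f(36)) = ½(0.0100000 + 0.000771605) = 0.00538580.
Running total after boundary: 0.0776080.
Order-1 term: 1/12 · (-4.28669e-05 − (-0.00200000)) = 0.000163094.
Running total after k=1: 0.0777711.
Order-2 term: −1/720 · (-3.96916e-07 − (-0.000240000)) = -3.32782e-07.

S_2 ≈ 0.0777708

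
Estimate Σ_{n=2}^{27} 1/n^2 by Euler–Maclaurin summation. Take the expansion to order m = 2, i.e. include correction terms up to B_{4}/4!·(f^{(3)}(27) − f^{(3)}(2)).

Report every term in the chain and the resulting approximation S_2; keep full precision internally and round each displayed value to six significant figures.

S_2 ≈ 0.608432

∫_2^27 1/x^2 dx evaluates to 0.462963.
½[f(2) + f(27)] = ½[0.250000 + 0.00137174] = 0.125686.
Integral + boundary = 0.588649.
Order-1 term: 1/12 · (-0.000101611 − (-0.250000)) = 0.0208249.
Partial sum through k=1: 0.609474.
Order-2 term: −1/720 · (-1.67260e-06 − (-0.750000)) = -0.00104166.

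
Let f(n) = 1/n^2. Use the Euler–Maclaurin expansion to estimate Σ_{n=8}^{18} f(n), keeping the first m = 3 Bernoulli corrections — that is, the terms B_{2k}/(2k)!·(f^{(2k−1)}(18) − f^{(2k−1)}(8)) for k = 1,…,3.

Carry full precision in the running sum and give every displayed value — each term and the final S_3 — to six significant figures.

∫_8^18 1/x^2 dx evaluates to 0.0694444.
½[f(8) + f(18)] = ½[0.0156250 + 0.00308642] = 0.00935571.
Integral + boundary = 0.0788002.
k=1: B_{2}/(2)! × [f^{(1)}(18) − f^{(1)}(8)] = 1/12 × (-0.000342936 − (-0.00390625)) = 0.000296943.
Partial sum through k=1: 0.0790971.
k=2: B_{4}/(4)! × [f^{(3)}(18) − f^{(3)}(8)] = −1/720 × (-1.27013e-05 − (-0.000732422)) = -9.99612e-07.
Partial sum through k=2: 0.0790961.
k=3: B_{6}/(6)! × [f^{(5)}(18) − f^{(5)}(8)] = 1/30240 × (-1.17605e-06 − (-0.000343323)) = 1.13144e-08.

S_3 ≈ 0.0790961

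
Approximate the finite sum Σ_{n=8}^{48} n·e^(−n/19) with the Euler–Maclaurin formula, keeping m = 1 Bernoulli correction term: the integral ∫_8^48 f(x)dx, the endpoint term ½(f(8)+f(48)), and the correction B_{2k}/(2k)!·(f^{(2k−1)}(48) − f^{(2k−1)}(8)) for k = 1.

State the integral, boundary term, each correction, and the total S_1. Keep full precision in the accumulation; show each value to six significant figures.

S_1 ≈ 239.433

The integral term ∫_8^48 x·e^(−x/19) dx = 234.930.
½[f(8) + f(48)] = ½[5.25084 + 3.83775] = 4.54430.
Running total after boundary: 239.474.
Correction k=1: B_{2}/2! · (f^{(1)}(48) − f^{(1)}(8)) = 1/12 · (-0.122034 − 0.379995) = -0.0418357.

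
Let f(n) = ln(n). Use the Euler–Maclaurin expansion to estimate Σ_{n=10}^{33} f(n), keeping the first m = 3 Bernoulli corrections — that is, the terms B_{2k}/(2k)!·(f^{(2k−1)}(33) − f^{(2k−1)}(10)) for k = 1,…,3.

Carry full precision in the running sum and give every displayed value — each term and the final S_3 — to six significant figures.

S_3 ≈ 72.2526

Integral: ∫_10^33 ln(x) dx = 69.3589.
Boundary: ½(f(10) + f(33)) = ½(2.30259 + 3.49651) = 2.89955.
Integral + boundary = 72.2584.
k=1: B_{2}/(2)! × [f^{(1)}(33) − f^{(1)}(10)] = 1/12 × (0.0303030 − 0.100000) = -0.00580808.
Partial sum through k=1: 72.2526.
k=2: B_{4}/(4)! × [f^{(3)}(33) − f^{(3)}(10)] = −1/720 × (5.56529e-05 − 0.00200000) = 2.70048e-06.
Partial sum through k=2: 72.2526.
k=3: B_{6}/(6)! × [f^{(5)}(33) − f^{(5)}(10)] = 1/30240 × (6.13256e-07 − 0.000240000) = -7.91623e-09.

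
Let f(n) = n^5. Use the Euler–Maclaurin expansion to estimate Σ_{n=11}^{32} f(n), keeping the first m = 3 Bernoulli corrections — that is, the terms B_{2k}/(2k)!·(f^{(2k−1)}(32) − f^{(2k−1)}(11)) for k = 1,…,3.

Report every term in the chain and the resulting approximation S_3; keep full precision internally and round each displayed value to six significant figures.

The integral term ∫_11^32 x^5 dx = 1.78662e+08.
½[f(11) + f(32)] = ½[161051 + 3.35544e+07] = 1.68577e+07.
Running total after boundary: 1.95519e+08.
k=1: B_{2}/(2)! × [f^{(1)}(32) − f^{(1)}(11)] = 1/12 × (5.24288e+06 − 73205.0) = 430806.
Partial sum through k=1: 1.95950e+08.
k=2: B_{4}/(4)! × [f^{(3)}(32) − f^{(3)}(11)] = −1/720 × (61440.0 − 7260.00) = -75.2500.
Partial sum through k=2: 1.95950e+08.
k=3: B_{6}/(6)! × [f^{(5)}(32) − f^{(5)}(11)] = 1/30240 × (120.000 − 120.000) = 0.00000.

S_3 ≈ 1.95950e+08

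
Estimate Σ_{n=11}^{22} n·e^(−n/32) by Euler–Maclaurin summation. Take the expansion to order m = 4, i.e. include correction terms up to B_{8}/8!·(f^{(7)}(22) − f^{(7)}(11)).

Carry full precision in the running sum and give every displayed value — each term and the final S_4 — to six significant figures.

Integral: ∫_11^22 x·e^(−x/32) dx = 106.837.
½[f(11) + f(22)] = ½[7.80017 + 11.0623] = 9.43123.
Running total after boundary: 116.268.
k=1: B_{2}/(2)! × [f^{(1)}(22) − f^{(1)}(11)] = 1/12 × (0.157135 − 0.465351) = -0.0256847.
Running total after k=1: 116.243.
k=2: B_{4}/(4)! × [f^{(3)}(22) − f^{(3)}(11)] = −1/720 × (0.00113554 − 0.00183942) = 9.77600e-07.
Running total after k=2: 116.243.
k=3: B_{6}/(6)! × [f^{(5)}(22) − f^{(5)}(11)] = 1/30240 × (2.06801e-06 − 3.14882e-06) = -3.57412e-11.
Running total after k=3: 116.243.
k=4: B_{8}/(8)! × [f^{(7)}(22) − f^{(7)}(11)] = −1/1209600 × (2.95613e-09 − 4.39583e-09) = 1.19023e-15.

S_4 ≈ 116.243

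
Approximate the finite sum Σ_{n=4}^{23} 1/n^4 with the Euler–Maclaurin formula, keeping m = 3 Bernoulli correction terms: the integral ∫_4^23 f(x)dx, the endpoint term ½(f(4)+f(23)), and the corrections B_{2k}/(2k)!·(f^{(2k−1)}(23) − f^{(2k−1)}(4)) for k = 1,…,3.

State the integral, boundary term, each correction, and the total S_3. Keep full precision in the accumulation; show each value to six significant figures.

Integral: ∫_4^23 1/x^4 dx = 0.00518094.
½[f(4) + f(23)] = ½[0.00390625 + 3.57346e-06] = 0.00195491.
Running total after boundary: 0.00713585.
Order-1 term: 1/12 · (-6.21471e-07 − (-0.00390625)) = 0.000325469.
Running total after k=1: 0.00746132.
Order-2 term: −1/720 · (-3.52441e-08 − (-0.00732422)) = -1.01725e-05.
Running total after k=2: 0.00745115.
Order-3 term: 1/30240 · (-3.73094e-09 − (-0.0256348)) = 8.47710e-07.

S_3 ≈ 0.00745199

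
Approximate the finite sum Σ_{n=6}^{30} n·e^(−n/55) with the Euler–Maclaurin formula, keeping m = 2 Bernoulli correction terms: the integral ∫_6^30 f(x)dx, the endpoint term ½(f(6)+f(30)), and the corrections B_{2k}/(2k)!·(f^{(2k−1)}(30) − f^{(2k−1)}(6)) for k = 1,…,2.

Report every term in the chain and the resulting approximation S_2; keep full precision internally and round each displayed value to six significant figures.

Integral: ∫_6^30 x·e^(−x/55) dx = 298.729.
½[f(6) + f(30)] = ½[5.37989 + 17.3873] = 11.3836.
So far: 310.112.
Order-1 term: 1/12 · (0.263445 − 0.798833) = -0.0446157.
Running total after k=1: 310.068.
Order-2 term: −1/720 · (0.000470281 − 0.000856903) = 5.36974e-07.

S_2 ≈ 310.068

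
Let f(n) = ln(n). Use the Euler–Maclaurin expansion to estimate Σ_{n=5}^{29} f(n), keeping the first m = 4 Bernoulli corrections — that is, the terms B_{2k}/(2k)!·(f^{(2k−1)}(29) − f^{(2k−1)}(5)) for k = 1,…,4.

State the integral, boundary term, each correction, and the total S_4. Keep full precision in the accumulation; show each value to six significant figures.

Integral: ∫_5^29 ln(x) dx = 65.6044.
Endpoint term: (f(5) + f(29))/2 = (1.60944 + 3.36730)/2 = 2.48837.
So far: 68.0928.
Correction k=1: B_{2}/2! · (f^{(1)}(29) − f^{(1)}(5)) = 1/12 · (0.0344828 − 0.200000) = -0.0137931.
After k=1: 68.0790.
Correction k=2: B_{4}/4! · (f^{(3)}(29) − f^{(3)}(5)) = −1/720 · (8.20042e-05 − 0.0160000) = 2.21083e-05.
After k=2: 68.0790.
Correction k=3: B_{6}/6! · (f^{(5)}(29) − f^{(5)}(5)) = 1/30240 · (1.17010e-06 − 0.00768000) = -2.53930e-07.
After k=3: 68.0790.
Correction k=4: B_{8}/8! · (f^{(7)}(29) − f^{(7)}(5)) = −1/1209600 · (4.17394e-08 − 0.00921600) = 7.61901e-09.

S_4 ≈ 68.0790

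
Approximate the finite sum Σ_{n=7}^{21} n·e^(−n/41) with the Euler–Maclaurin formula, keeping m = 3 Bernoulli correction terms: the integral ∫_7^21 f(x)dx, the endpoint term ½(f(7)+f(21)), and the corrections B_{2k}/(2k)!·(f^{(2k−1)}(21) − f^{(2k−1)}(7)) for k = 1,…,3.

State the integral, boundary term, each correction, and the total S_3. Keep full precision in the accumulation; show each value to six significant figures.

∫_7^21 x·e^(−x/41) dx evaluates to 136.005.
Boundary: ½(f(7) + f(21)) = ½(5.90133 + 12.5828) = 9.24205.
So far: 145.247.
k=1: B_{2}/(2)! × [f^{(1)}(21) − f^{(1)}(7)] = 1/12 × (0.292282 − 0.699113) = -0.0339025.
Running total after k=1: 145.213.
k=2: B_{4}/(4)! × [f^{(3)}(21) − f^{(3)}(7)] = −1/720 × (0.000886758 − 0.00141892) = 7.39117e-07.
Running total after k=2: 145.213.
k=3: B_{6}/(6)! × [f^{(5)}(21) − f^{(5)}(7)] = 1/30240 × (9.51601e-07 − 1.44078e-06) = -1.61766e-11.

S_3 ≈ 145.213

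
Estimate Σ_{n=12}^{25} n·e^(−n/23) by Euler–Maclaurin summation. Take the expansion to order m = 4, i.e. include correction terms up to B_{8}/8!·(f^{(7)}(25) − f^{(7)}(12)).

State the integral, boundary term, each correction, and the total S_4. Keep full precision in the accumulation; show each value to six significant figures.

∫_12^25 x·e^(−x/23) dx evaluates to 105.443.
Boundary: ½(f(12) + f(25)) = ½(7.12185 + 8.43103) = 7.77644.
Integral + boundary = 113.219.
Order-1 term: 1/12 · (-0.0293253 − 0.283842) = -0.0260973.
After k=1: 113.193.
Order-2 term: −1/720 · (0.00121958 − 0.00278037) = 2.16777e-06.
After k=2: 113.193.
Order-3 term: 1/30240 · (4.71568e-06 − 9.49751e-06) = -1.58129e-10.
After k=3: 113.193.
Order-4 term: −1/1209600 · (1.34705e-08 − 2.59719e-08) = 1.03351e-14.

S_4 ≈ 113.193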